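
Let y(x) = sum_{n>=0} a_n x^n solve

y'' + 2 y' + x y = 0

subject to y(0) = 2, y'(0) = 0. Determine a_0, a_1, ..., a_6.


Ansatz: y(x) = sum_{n>=0} a_n x^n, so y'(x) = sum_{n>=1} n a_n x^(n-1) and y''(x) = sum_{n>=2} n(n-1) a_n x^(n-2).
Substitute into P(x) y'' + Q(x) y' + R(x) y = 0 with P(x) = 1, Q(x) = 2, R(x) = x, and match powers of x.
Initial conditions: a_0 = 2, a_1 = 0.
Setting the coefficient of each power of x to zero and solving order by order (substituting the coefficients already found):
  x^0: 2 a_2 + 2 a_1 = 0  ->  2 a_2 = -2 a_1 = 0  ->  a_2 = 0
  x^1: 6 a_3 + 4 a_2 + a_0 = 0  ->  6 a_3 = -4 a_2 - a_0 = -2  ->  a_3 = -1/3
  x^2: 12 a_4 + 6 a_3 + a_1 = 0  ->  12 a_4 = -6 a_3 - a_1 = 2  ->  a_4 = 1/6
  x^3: 20 a_5 + 8 a_4 + a_2 = 0  ->  20 a_5 = -8 a_4 - a_2 = -4/3  ->  a_5 = -1/15
  x^4: 30 a_6 + 10 a_5 + a_3 = 0  ->  30 a_6 = -10 a_5 - a_3 = 1  ->  a_6 = 1/30
Truncated series: y(x) = 2 - (1/3) x^3 + (1/6) x^4 - (1/15) x^5 + (1/30) x^6 + O(x^7).

a_0 = 2; a_1 = 0; a_2 = 0; a_3 = -1/3; a_4 = 1/6; a_5 = -1/15; a_6 = 1/30


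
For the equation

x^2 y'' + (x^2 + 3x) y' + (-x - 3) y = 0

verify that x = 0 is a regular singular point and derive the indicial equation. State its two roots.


Divide by x^2 to reach normal form y'' + P_1(x) y' + P_2(x) y = 0 with P_1(x) = 1 + 3/x and P_2(x) = -1/x - 3/x^2.
x = 0 is a singular point because the y'-coefficient 1 + 3/x has a pole at x = 0 and the y-coefficient -1/x - 3/x^2 has a pole at x = 0.
It is a regular singular point because x P_1(x) = p(x) = x + 3 and x^2 P_2(x) = q(x) = -x - 3 are polynomials, hence analytic at x = 0.
p(0) = 3,  q(0) = -3.
Indicial equation: r(r-1) + p(0) r + q(0) = 0, i.e. r^2 + (p(0) - 1) r + q(0) = 0, i.e. r^2 + 2 r - 3 = 0.
Discriminant: (2)^2 - 4(-3) = 16, so r = (-2 ± 4)/2.
Solving: r_1 = 1, r_2 = -3.

indicial: r^2 + 2 r - 3 = 0; roots r_1 = 1, r_2 = -3


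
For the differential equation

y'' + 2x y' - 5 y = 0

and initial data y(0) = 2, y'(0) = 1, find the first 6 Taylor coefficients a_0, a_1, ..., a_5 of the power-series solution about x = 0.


Ansatz: y(x) = sum_{n>=0} a_n x^n, so y'(x) = sum_{n>=1} n a_n x^(n-1) and y''(x) = sum_{n>=2} n(n-1) a_n x^(n-2).
Substitute into P(x) y'' + Q(x) y' + R(x) y = 0 with P(x) = 1, Q(x) = 2x, R(x) = -5, and match powers of x.
Initial conditions: a_0 = 2, a_1 = 1.
Setting the coefficient of each power of x to zero and solving order by order (substituting the coefficients already found):
  x^0: 2 a_2 - 5 a_0 = 0  ->  2 a_2 = 5 a_0 = 10  ->  a_2 = 5
  x^1: 6 a_3 - 3 a_1 = 0  ->  6 a_3 = 3 a_1 = 3  ->  a_3 = 1/2
  x^2: 12 a_4 - a_2 = 0  ->  12 a_4 = a_2 = 5  ->  a_4 = 5/12
  x^3: 20 a_5 + a_3 = 0  ->  20 a_5 = -a_3 = -1/2  ->  a_5 = -1/40
Truncated series: y(x) = 2 + x + 5 x^2 + (1/2) x^3 + (5/12) x^4 - (1/40) x^5 + O(x^6).

a_0 = 2; a_1 = 1; a_2 = 5; a_3 = 1/2; a_4 = 5/12; a_5 = -1/40


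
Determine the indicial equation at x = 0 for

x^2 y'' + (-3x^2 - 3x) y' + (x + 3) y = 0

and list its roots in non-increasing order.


Divide by x^2 to reach normal form y'' + P_1(x) y' + P_2(x) y = 0 with P_1(x) = -3 - 3/x and P_2(x) = 1/x + 3/x^2.
x = 0 is a singular point because the y'-coefficient -3 - 3/x has a pole at x = 0 and the y-coefficient 1/x + 3/x^2 has a pole at x = 0.
It is a regular singular point because x P_1(x) = p(x) = -3x - 3 and x^2 P_2(x) = q(x) = x + 3 are polynomials, hence analytic at x = 0.
p(0) = -3,  q(0) = 3.
Indicial equation: r(r-1) + p(0) r + q(0) = 0, i.e. r^2 + (p(0) - 1) r + q(0) = 0, i.e. r^2 - 4 r + 3 = 0.
Discriminant: (-4)^2 - 4(3) = 4, so r = (4 ± 2)/2.
Solving: r_1 = 3, r_2 = 1.

indicial: r^2 - 4 r + 3 = 0; roots r_1 = 3, r_2 = 1


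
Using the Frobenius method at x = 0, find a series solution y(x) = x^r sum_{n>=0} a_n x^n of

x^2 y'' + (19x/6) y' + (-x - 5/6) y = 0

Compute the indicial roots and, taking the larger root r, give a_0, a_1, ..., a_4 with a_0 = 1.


Write in Frobenius form y'' + (p(x)/x) y' + (q(x)/x^2) y = 0:
  p(x) = 19/6,  q(x) = -x - 5/6.
Indicial equation: r(r-1) + (19/6) r + (-5/6) = 0 -> roots r_1 = 1/3, r_2 = -5/2.
Take r = r_1 = 1/3. Let y(x) = x^r sum_{n>=0} a_n x^n with a_0 = 1.
Substitute y = x^r sum a_n x^n and match x^{r+n}. The recurrence is
  D(n) a_n - 1 a_{n-1} = 0,  where D(n) = (r+n)(r+n-1) + (19/6)(r+n) + (-5/6).
  a_n = 1 / D(n) * a_{n-1}.
Since the indicial polynomial factors as (r - r_1)(r - r_2), D(n) = (r_1 + n - r_1)(r_1 + n - r_2) = n(n + 17/6).
Evaluating step by step (a_0 = 1):
  n = 1: D(1) = 1(1 + 17/6) = 23/6; numerator = 1(1) = 1; a_1 = (1)/(23/6) = 6/23
  n = 2: D(2) = 2(2 + 17/6) = 29/3; numerator = 1(6/23) = 6/23; a_2 = (6/23)/(29/3) = 18/667
  n = 3: D(3) = 3(3 + 17/6) = 35/2; numerator = 1(18/667) = 18/667; a_3 = (18/667)/(35/2) = 36/23345
  n = 4: D(4) = 4(4 + 17/6) = 82/3; numerator = 1(36/23345) = 36/23345; a_4 = (36/23345)/(82/3) = 54/957145

r = 1/3; a_0 = 1; a_1 = 6/23; a_2 = 18/667; a_3 = 36/23345; a_4 = 54/957145


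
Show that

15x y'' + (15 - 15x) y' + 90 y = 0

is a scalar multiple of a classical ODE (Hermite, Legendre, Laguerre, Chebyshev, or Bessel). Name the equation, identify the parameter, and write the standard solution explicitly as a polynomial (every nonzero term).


All three coefficients share the factor 15; dividing through by 15 gives  x y'' + (1 - x) y' + 6 y = 0.
This matches the Laguerre equation x y'' + (1 - x) y' + n y = 0 with n = 6; the polynomial solution is L_6(x).
With y = sum_k a_k x^k, matching x^k gives (k+1)k a_{k+1} + (k+1) a_{k+1} - k a_k + n a_k = 0, i.e. (k+1)^2 a_{k+1} = (k - n) a_k = (k - 6) a_k. The right side vanishes at k = 6, so the series terminates at degree 6.
Standard normalization L_n(0) = 1 gives a_0 = 1. Work upward with a_{k+1} = (k - 6) a_k / (k+1)^2:
  a_1 = (0 - 6)(1) / 1^2 = -6/1 = -6
  a_2 = (1 - 6)(-6) / 2^2 = 30/4 = 15/2
  a_3 = (2 - 6)(15/2) / 3^2 = -30/9 = -10/3
  a_4 = (3 - 6)(-10/3) / 4^2 = 10/16 = 5/8
  a_5 = (4 - 6)(5/8) / 5^2 = (-5/4)/25 = -1/20
  a_6 = (5 - 6)(-1/20) / 6^2 = (1/20)/36 = 1/720
Hence L_6(x) = x^6/720 - x^5/20 + 5 x^4/8 - 10 x^3/3 + 15 x^2/2 - 6 x + 1.

L_6(x); series = x^6/720 - x^5/20 + 5 x^4/8 - 10 x^3/3 + 15 x^2/2 - 6 x + 1


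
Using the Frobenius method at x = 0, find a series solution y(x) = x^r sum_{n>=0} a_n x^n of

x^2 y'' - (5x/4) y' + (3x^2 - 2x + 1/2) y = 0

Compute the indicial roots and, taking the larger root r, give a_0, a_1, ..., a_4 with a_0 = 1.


Write in Frobenius form y'' + (p(x)/x) y' + (q(x)/x^2) y = 0:
  p(x) = -5/4,  q(x) = 3x^2 - 2x + 1/2.
Indicial equation: r(r-1) + (-5/4) r + (1/2) = 0 -> roots r_1 = 2, r_2 = 1/4.
Take r = r_1 = 2. Let y(x) = x^r sum_{n>=0} a_n x^n with a_0 = 1.
Substitute y = x^r sum a_n x^n and match x^{r+n}. The recurrence is
  D(n) a_n - 2 a_{n-1} + 3 a_{n-2} = 0,  where D(n) = (r+n)(r+n-1) + (-5/4)(r+n) + (1/2).
  a_n = [2 a_{n-1} - 3 a_{n-2}] / D(n).
Since the indicial polynomial factors as (r - r_1)(r - r_2), D(n) = (r_1 + n - r_1)(r_1 + n - r_2) = n(n + 7/4).
Evaluating step by step (a_0 = 1):
  n = 1: D(1) = 1(1 + 7/4) = 11/4; numerator = 2(1) = 2; a_1 = (2)/(11/4) = 8/11
  n = 2: D(2) = 2(2 + 7/4) = 15/2; numerator = 2(8/11) - 3(1) = -17/11; a_2 = (-17/11)/(15/2) = -34/165
  n = 3: D(3) = 3(3 + 7/4) = 57/4; numerator = 2(-34/165) - 3(8/11) = -428/165; a_3 = (-428/165)/(57/4) = -1712/9405
  n = 4: D(4) = 4(4 + 7/4) = 23; numerator = 2(-1712/9405) - 3(-34/165) = 478/1881; a_4 = (478/1881)/(23) = 478/43263

r = 2; a_0 = 1; a_1 = 8/11; a_2 = -34/165; a_3 = -1712/9405; a_4 = 478/43263


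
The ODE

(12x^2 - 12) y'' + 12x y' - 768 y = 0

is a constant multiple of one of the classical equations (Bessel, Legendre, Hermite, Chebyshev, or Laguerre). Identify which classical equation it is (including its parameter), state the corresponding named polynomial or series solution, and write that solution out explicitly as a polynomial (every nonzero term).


All three coefficients share the factor -12; dividing through by -12 gives  (1 - x^2) y'' - x y' + 64 y = 0.
This matches the Chebyshev equation (1 - x^2) y'' - x y' + n^2 y = 0 (note the -x y' term, not -2x y') with n^2 = 64, so n = 8; the polynomial solution is T_8(x).
With y = sum_k a_k x^k, matching x^k gives (k+2)(k+1) a_{k+2} = (k^2 - n^2) a_k = (k - 8)(k + 8) a_k. The right side vanishes at k = 8, so the series with the parity of 8 terminates at degree 8.
Standard normalization: leading coefficient of T_n is 2^(n-1), so a_8 = 2^7 = 128. Work downward with a_k = (k+1)(k+2) a_{k+2} / ((k - 8)(k + 8)):
  a_6 = (7)(8)(128) / ((6 - 8)(6 + 8)) = 7168/(-28) = -256
  a_4 = (5)(6)(-256) / ((4 - 8)(4 + 8)) = -7680/(-48) = 160
  a_2 = (3)(4)(160) / ((2 - 8)(2 + 8)) = 1920/(-60) = -32
  a_0 = (1)(2)(-32) / ((0 - 8)(0 + 8)) = -64/(-64) = 1
Hence T_8(x) = 128 x^8 - 256 x^6 + 160 x^4 - 32 x^2 + 1.

T_8(x); series = 128 x^8 - 256 x^6 + 160 x^4 - 32 x^2 + 1


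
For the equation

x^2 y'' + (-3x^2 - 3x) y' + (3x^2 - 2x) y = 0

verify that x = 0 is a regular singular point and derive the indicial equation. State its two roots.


Divide by x^2 to reach normal form y'' + P_1(x) y' + P_2(x) y = 0 with P_1(x) = -3 - 3/x and P_2(x) = 3 - 2/x.
x = 0 is a singular point because the y'-coefficient -3 - 3/x has a pole at x = 0 and the y-coefficient 3 - 2/x has a pole at x = 0.
It is a regular singular point because x P_1(x) = p(x) = -3x - 3 and x^2 P_2(x) = q(x) = 3x^2 - 2x are polynomials, hence analytic at x = 0.
p(0) = -3,  q(0) = 0.
Indicial equation: r(r-1) + p(0) r + q(0) = 0, i.e. r^2 + (p(0) - 1) r + q(0) = 0, i.e. r^2 - 4 r = 0.
Discriminant: (-4)^2 - 4(0) = 16, so r = (4 ± 4)/2.
Solving: r_1 = 4, r_2 = 0.

indicial: r^2 - 4 r = 0; roots r_1 = 4, r_2 = 0


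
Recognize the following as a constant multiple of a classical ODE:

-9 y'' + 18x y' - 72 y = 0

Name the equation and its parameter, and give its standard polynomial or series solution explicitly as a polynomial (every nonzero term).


All three coefficients share the factor -9; dividing through by -9 gives  y'' - 2x y' + 8 y = 0.
This matches the Hermite equation y'' - 2x y' + 2n y = 0 with 2n = 8, so n = 4; the polynomial solution is H_4(x).
With y = sum_k a_k x^k, matching x^k gives (k+2)(k+1) a_{k+2} = 2(k - n) a_k = 2(k - 4) a_k. The right side vanishes at k = 4, so the series with the parity of 4 terminates at degree 4.
Standard normalization: leading coefficient of H_n is 2^n, so a_4 = 2^4 = 16. Work downward with a_k = (k+1)(k+2) a_{k+2} / (2(k - n)):
  a_2 = (3)(4)(16) / (2(2 - 4)) = 192/(-4) = -48
  a_0 = (1)(2)(-48) / (2(0 - 4)) = -96/(-8) = 12
Hence H_4(x) = 16 x^4 - 48 x^2 + 12.

H_4(x); series = 16 x^4 - 48 x^2 + 12


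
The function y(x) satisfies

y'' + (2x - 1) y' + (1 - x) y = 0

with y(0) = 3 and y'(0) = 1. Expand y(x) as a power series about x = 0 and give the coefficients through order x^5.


Ansatz: y(x) = sum_{n>=0} a_n x^n, so y'(x) = sum_{n>=1} n a_n x^(n-1) and y''(x) = sum_{n>=2} n(n-1) a_n x^(n-2).
Substitute into P(x) y'' + Q(x) y' + R(x) y = 0 with P(x) = 1, Q(x) = 2x - 1, R(x) = 1 - x, and match powers of x.
Initial conditions: a_0 = 3, a_1 = 1.
Setting the coefficient of each power of x to zero and solving order by order (substituting the coefficients already found):
  x^0: 2 a_2 - a_1 + a_0 = 0  ->  2 a_2 = a_1 - a_0 = -2  ->  a_2 = -1
  x^1: 6 a_3 - 2 a_2 + 3 a_1 - a_0 = 0  ->  6 a_3 = 2 a_2 - 3 a_1 + a_0 = -2  ->  a_3 = -1/3
  x^2: 12 a_4 - 3 a_3 + 5 a_2 - a_1 = 0  ->  12 a_4 = 3 a_3 - 5 a_2 + a_1 = 5  ->  a_4 = 5/12
  x^3: 20 a_5 - 4 a_4 + 7 a_3 - a_2 = 0  ->  20 a_5 = 4 a_4 - 7 a_3 + a_2 = 3  ->  a_5 = 3/20
Truncated series: y(x) = 3 + x - x^2 - (1/3) x^3 + (5/12) x^4 + (3/20) x^5 + O(x^6).

a_0 = 3; a_1 = 1; a_2 = -1; a_3 = -1/3; a_4 = 5/12; a_5 = 3/20


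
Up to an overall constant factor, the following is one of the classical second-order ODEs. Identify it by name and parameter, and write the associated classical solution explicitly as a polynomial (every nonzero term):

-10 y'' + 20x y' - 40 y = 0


All three coefficients share the factor -10; dividing through by -10 gives  y'' - 2x y' + 4 y = 0.
This matches the Hermite equation y'' - 2x y' + 2n y = 0 with 2n = 4, so n = 2; the polynomial solution is H_2(x).
With y = sum_k a_k x^k, matching x^k gives (k+2)(k+1) a_{k+2} = 2(k - n) a_k = 2(k - 2) a_k. The right side vanishes at k = 2, so the series with the parity of 2 terminates at degree 2.
Standard normalization: leading coefficient of H_n is 2^n, so a_2 = 2^2 = 4. Work downward with a_k = (k+1)(k+2) a_{k+2} / (2(k - n)):
  a_0 = (1)(2)(4) / (2(0 - 2)) = 8/(-4) = -2
Hence H_2(x) = 4 x^2 - 2.

H_2(x); series = 4 x^2 - 2


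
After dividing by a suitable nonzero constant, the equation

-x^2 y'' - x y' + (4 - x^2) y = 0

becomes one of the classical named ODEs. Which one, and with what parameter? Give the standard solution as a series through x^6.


All three coefficients share the factor -1; dividing through by -1 gives  x^2 y'' + x y' + (x^2 - 4) y = 0.
This matches the Bessel equation x^2 y'' + x y' + (x^2 - nu^2) y = 0 with nu^2 = 4, so nu = 2; the solution bounded at x = 0 is J_2(x).
Frobenius at x = 0: indicial roots ±nu; for r = nu the recurrence k(k + 2nu) c_k = -c_{k-2} gives the standard series J_nu(x) = sum_{k>=0} (-1)^k / (k! (k+nu)!) (x/2)^(2k+nu). Evaluate the first 3 terms:
  k = 0: (-1)^0 / (0! * 2! * 2^2) x^2 = 1/(1*2*4) x^2 = (1/8) x^2
  k = 1: (-1)^1 / (1! * 3! * 2^4) x^4 = -1/(1*6*16) x^4 = (-1/96) x^4
  k = 2: (-1)^2 / (2! * 4! * 2^6) x^6 = 1/(2*24*64) x^6 = (1/3072) x^6
Hence J_2(x) = x^6/3072 - x^4/96 + x^2/8 + ....

J_2(x); series = x^6/3072 - x^4/96 + x^2/8


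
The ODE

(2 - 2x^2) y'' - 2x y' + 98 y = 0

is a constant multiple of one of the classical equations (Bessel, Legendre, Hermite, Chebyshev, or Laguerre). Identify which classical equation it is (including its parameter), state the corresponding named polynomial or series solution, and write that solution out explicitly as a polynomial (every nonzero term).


All three coefficients share the factor 2; dividing through by 2 gives  (1 - x^2) y'' - x y' + 49 y = 0.
This matches the Chebyshev equation (1 - x^2) y'' - x y' + n^2 y = 0 (note the -x y' term, not -2x y') with n^2 = 49, so n = 7; the polynomial solution is T_7(x).
With y = sum_k a_k x^k, matching x^k gives (k+2)(k+1) a_{k+2} = (k^2 - n^2) a_k = (k - 7)(k + 7) a_k. The right side vanishes at k = 7, so the series with the parity of 7 terminates at degree 7.
Standard normalization: leading coefficient of T_n is 2^(n-1), so a_7 = 2^6 = 64. Work downward with a_k = (k+1)(k+2) a_{k+2} / ((k - 7)(k + 7)):
  a_5 = (6)(7)(64) / ((5 - 7)(5 + 7)) = 2688/(-24) = -112
  a_3 = (4)(5)(-112) / ((3 - 7)(3 + 7)) = -2240/(-40) = 56
  a_1 = (2)(3)(56) / ((1 - 7)(1 + 7)) = 336/(-48) = -7
Hence T_7(x) = 64 x^7 - 112 x^5 + 56 x^3 - 7 x.

T_7(x); series = 64 x^7 - 112 x^5 + 56 x^3 - 7 x


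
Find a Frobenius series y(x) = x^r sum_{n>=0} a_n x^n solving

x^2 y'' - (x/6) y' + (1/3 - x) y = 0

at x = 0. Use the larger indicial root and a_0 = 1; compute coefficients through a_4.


Write in Frobenius form y'' + (p(x)/x) y' + (q(x)/x^2) y = 0:
  p(x) = -1/6,  q(x) = 1/3 - x.
Indicial equation: r(r-1) + (-1/6) r + (1/3) = 0 -> roots r_1 = 2/3, r_2 = 1/2.
Take r = r_1 = 2/3. Let y(x) = x^r sum_{n>=0} a_n x^n with a_0 = 1.
Substitute y = x^r sum a_n x^n and match x^{r+n}. The recurrence is
  D(n) a_n - 1 a_{n-1} = 0,  where D(n) = (r+n)(r+n-1) + (-1/6)(r+n) + (1/3).
  a_n = 1 / D(n) * a_{n-1}.
Since the indicial polynomial factors as (r - r_1)(r - r_2), D(n) = (r_1 + n - r_1)(r_1 + n - r_2) = n(n + 1/6).
Evaluating step by step (a_0 = 1):
  n = 1: D(1) = 1(1 + 1/6) = 7/6; numerator = 1(1) = 1; a_1 = (1)/(7/6) = 6/7
  n = 2: D(2) = 2(2 + 1/6) = 13/3; numerator = 1(6/7) = 6/7; a_2 = (6/7)/(13/3) = 18/91
  n = 3: D(3) = 3(3 + 1/6) = 19/2; numerator = 1(18/91) = 18/91; a_3 = (18/91)/(19/2) = 36/1729
  n = 4: D(4) = 4(4 + 1/6) = 50/3; numerator = 1(36/1729) = 36/1729; a_4 = (36/1729)/(50/3) = 54/43225

r = 2/3; a_0 = 1; a_1 = 6/7; a_2 = 18/91; a_3 = 36/1729; a_4 = 54/43225


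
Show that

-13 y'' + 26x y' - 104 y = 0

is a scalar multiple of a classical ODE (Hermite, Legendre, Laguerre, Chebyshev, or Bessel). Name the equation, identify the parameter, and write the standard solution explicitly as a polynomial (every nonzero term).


All three coefficients share the factor -13; dividing through by -13 gives  y'' - 2x y' + 8 y = 0.
This matches the Hermite equation y'' - 2x y' + 2n y = 0 with 2n = 8, so n = 4; the polynomial solution is H_4(x).
With y = sum_k a_k x^k, matching x^k gives (k+2)(k+1) a_{k+2} = 2(k - n) a_k = 2(k - 4) a_k. The right side vanishes at k = 4, so the series with the parity of 4 terminates at degree 4.
Standard normalization: leading coefficient of H_n is 2^n, so a_4 = 2^4 = 16. Work downward with a_k = (k+1)(k+2) a_{k+2} / (2(k - n)):
  a_2 = (3)(4)(16) / (2(2 - 4)) = 192/(-4) = -48
  a_0 = (1)(2)(-48) / (2(0 - 4)) = -96/(-8) = 12
Hence H_4(x) = 16 x^4 - 48 x^2 + 12.

H_4(x); series = 16 x^4 - 48 x^2 + 12


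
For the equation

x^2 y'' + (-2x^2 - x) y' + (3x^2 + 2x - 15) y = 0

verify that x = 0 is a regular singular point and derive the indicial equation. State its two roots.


Divide by x^2 to reach normal form y'' + P_1(x) y' + P_2(x) y = 0 with P_1(x) = -2 - 1/x and P_2(x) = 3 + 2/x - 15/x^2.
x = 0 is a singular point because the y'-coefficient -2 - 1/x has a pole at x = 0 and the y-coefficient 3 + 2/x - 15/x^2 has a pole at x = 0.
It is a regular singular point because x P_1(x) = p(x) = -2x - 1 and x^2 P_2(x) = q(x) = 3x^2 + 2x - 15 are polynomials, hence analytic at x = 0.
p(0) = -1,  q(0) = -15.
Indicial equation: r(r-1) + p(0) r + q(0) = 0, i.e. r^2 + (p(0) - 1) r + q(0) = 0, i.e. r^2 - 2 r - 15 = 0.
Discriminant: (-2)^2 - 4(-15) = 64, so r = (2 ± 8)/2.
Solving: r_1 = 5, r_2 = -3.

indicial: r^2 - 2 r - 15 = 0; roots r_1 = 5, r_2 = -3


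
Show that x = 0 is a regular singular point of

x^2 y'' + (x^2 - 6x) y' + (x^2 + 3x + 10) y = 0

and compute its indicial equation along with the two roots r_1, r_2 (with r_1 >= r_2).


Divide by x^2 to reach normal form y'' + P_1(x) y' + P_2(x) y = 0 with P_1(x) = 1 - 6/x and P_2(x) = 1 + 3/x + 10/x^2.
x = 0 is a singular point because the y'-coefficient 1 - 6/x has a pole at x = 0 and the y-coefficient 1 + 3/x + 10/x^2 has a pole at x = 0.
It is a regular singular point because x P_1(x) = p(x) = x - 6 and x^2 P_2(x) = q(x) = x^2 + 3x + 10 are polynomials, hence analytic at x = 0.
p(0) = -6,  q(0) = 10.
Indicial equation: r(r-1) + p(0) r + q(0) = 0, i.e. r^2 + (p(0) - 1) r + q(0) = 0, i.e. r^2 - 7 r + 10 = 0.
Discriminant: (-7)^2 - 4(10) = 9, so r = (7 ± 3)/2.
Solving: r_1 = 5, r_2 = 2.

indicial: r^2 - 7 r + 10 = 0; roots r_1 = 5, r_2 = 2


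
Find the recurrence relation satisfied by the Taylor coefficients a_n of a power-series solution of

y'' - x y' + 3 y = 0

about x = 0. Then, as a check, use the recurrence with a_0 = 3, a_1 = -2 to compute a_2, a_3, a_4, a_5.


Substitute y = sum_n a_n x^n.
y''(x) has coefficient (n+2)(n+1) a_{n+2} at x^n;
-x y'(x) has coefficient -n a_n at x^n (shift);
3 y(x) has coefficient 3 a_n at x^n.
Matching x^n: (n+2)(n+1) a_{n+2} + (-n + 3) a_n = 0.
Thus a_{n+2} = (n - 3) / ((n+1)(n+2)) * a_n.

Check with a_0 = 3, a_1 = -2 (apply the recurrence for n = 0, 1, 2, 3): a_0 = 3, a_1 = -2, a_2 = -9/2, a_3 = 2/3, a_4 = 3/8, a_5 = 0.

a_(n+2) = (n - 3) / ((n+1)(n+2)) * a_n; check: a_0 = 3, a_1 = -2, a_2 = -9/2, a_3 = 2/3, a_4 = 3/8, a_5 = 0


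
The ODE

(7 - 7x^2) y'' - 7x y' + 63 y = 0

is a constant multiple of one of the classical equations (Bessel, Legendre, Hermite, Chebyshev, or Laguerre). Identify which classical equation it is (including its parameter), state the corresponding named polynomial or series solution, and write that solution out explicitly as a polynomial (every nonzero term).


All three coefficients share the factor 7; dividing through by 7 gives  (1 - x^2) y'' - x y' + 9 y = 0.
This matches the Chebyshev equation (1 - x^2) y'' - x y' + n^2 y = 0 (note the -x y' term, not -2x y') with n^2 = 9, so n = 3; the polynomial solution is T_3(x).
With y = sum_k a_k x^k, matching x^k gives (k+2)(k+1) a_{k+2} = (k^2 - n^2) a_k = (k - 3)(k + 3) a_k. The right side vanishes at k = 3, so the series with the parity of 3 terminates at degree 3.
Standard normalization: leading coefficient of T_n is 2^(n-1), so a_3 = 2^2 = 4. Work downward with a_k = (k+1)(k+2) a_{k+2} / ((k - 3)(k + 3)):
  a_1 = (2)(3)(4) / ((1 - 3)(1 + 3)) = 24/(-8) = -3
Hence T_3(x) = 4 x^3 - 3 x.

T_3(x); series = 4 x^3 - 3 x


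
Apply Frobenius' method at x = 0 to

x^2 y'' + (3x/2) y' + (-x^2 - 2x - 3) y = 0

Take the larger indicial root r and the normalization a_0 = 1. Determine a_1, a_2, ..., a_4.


Write in Frobenius form y'' + (p(x)/x) y' + (q(x)/x^2) y = 0:
  p(x) = 3/2,  q(x) = -x^2 - 2x - 3.
Indicial equation: r(r-1) + (3/2) r + (-3) = 0 -> roots r_1 = 3/2, r_2 = -2.
Take r = r_1 = 3/2. Let y(x) = x^r sum_{n>=0} a_n x^n with a_0 = 1.
Substitute y = x^r sum a_n x^n and match x^{r+n}. The recurrence is
  D(n) a_n - 2 a_{n-1} - 1 a_{n-2} = 0,  where D(n) = (r+n)(r+n-1) + (3/2)(r+n) + (-3).
  a_n = [2 a_{n-1} + 1 a_{n-2}] / D(n).
Since the indicial polynomial factors as (r - r_1)(r - r_2), D(n) = (r_1 + n - r_1)(r_1 + n - r_2) = n(n + 7/2).
Evaluating step by step (a_0 = 1):
  n = 1: D(1) = 1(1 + 7/2) = 9/2; numerator = 2(1) = 2; a_1 = (2)/(9/2) = 4/9
  n = 2: D(2) = 2(2 + 7/2) = 11; numerator = 2(4/9) + 1(1) = 17/9; a_2 = (17/9)/(11) = 17/99
  n = 3: D(3) = 3(3 + 7/2) = 39/2; numerator = 2(17/99) + 1(4/9) = 26/33; a_3 = (26/33)/(39/2) = 4/99
  n = 4: D(4) = 4(4 + 7/2) = 30; numerator = 2(4/99) + 1(17/99) = 25/99; a_4 = (25/99)/(30) = 5/594

r = 3/2; a_0 = 1; a_1 = 4/9; a_2 = 17/99; a_3 = 4/99; a_4 = 5/594


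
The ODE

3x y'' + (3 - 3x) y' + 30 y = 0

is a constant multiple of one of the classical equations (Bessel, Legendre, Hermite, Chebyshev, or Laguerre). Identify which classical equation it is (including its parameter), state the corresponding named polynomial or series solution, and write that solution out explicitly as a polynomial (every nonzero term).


All three coefficients share the factor 3; dividing through by 3 gives  x y'' + (1 - x) y' + 10 y = 0.
This matches the Laguerre equation x y'' + (1 - x) y' + n y = 0 with n = 10; the polynomial solution is L_10(x).
With y = sum_k a_k x^k, matching x^k gives (k+1)k a_{k+1} + (k+1) a_{k+1} - k a_k + n a_k = 0, i.e. (k+1)^2 a_{k+1} = (k - n) a_k = (k - 10) a_k. The right side vanishes at k = 10, so the series terminates at degree 10.
Standard normalization L_n(0) = 1 gives a_0 = 1. Work upward with a_{k+1} = (k - 10) a_k / (k+1)^2:
  a_1 = (0 - 10)(1) / 1^2 = -10/1 = -10
  a_2 = (1 - 10)(-10) / 2^2 = 90/4 = 45/2
  a_3 = (2 - 10)(45/2) / 3^2 = -180/9 = -20
  a_4 = (3 - 10)(-20) / 4^2 = 140/16 = 35/4
  a_5 = (4 - 10)(35/4) / 5^2 = (-105/2)/25 = -21/10
  a_6 = (5 - 10)(-21/10) / 6^2 = (21/2)/36 = 7/24
  a_7 = (6 - 10)(7/24) / 7^2 = (-7/6)/49 = -1/42
  a_8 = (7 - 10)(-1/42) / 8^2 = (1/14)/64 = 1/896
  a_9 = (8 - 10)(1/896) / 9^2 = (-1/448)/81 = -1/36288
  a_10 = (9 - 10)(-1/36288) / 10^2 = (1/36288)/100 = 1/3628800
Hence L_10(x) = x^10/3628800 - x^9/36288 + x^8/896 - x^7/42 + 7 x^6/24 - 21 x^5/10 + 35 x^4/4 - 20 x^3 + 45 x^2/2 - 10 x + 1.

L_10(x); series = x^10/3628800 - x^9/36288 + x^8/896 - x^7/42 + 7 x^6/24 - 21 x^5/10 + 35 x^4/4 - 20 x^3 + 45 x^2/2 - 10 x + 1


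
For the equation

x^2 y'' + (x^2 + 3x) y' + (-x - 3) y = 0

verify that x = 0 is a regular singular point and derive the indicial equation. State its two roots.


Divide by x^2 to reach normal form y'' + P_1(x) y' + P_2(x) y = 0 with P_1(x) = 1 + 3/x and P_2(x) = -1/x - 3/x^2.
x = 0 is a singular point because the y'-coefficient 1 + 3/x has a pole at x = 0 and the y-coefficient -1/x - 3/x^2 has a pole at x = 0.
It is a regular singular point because x P_1(x) = p(x) = x + 3 and x^2 P_2(x) = q(x) = -x - 3 are polynomials, hence analytic at x = 0.
p(0) = 3,  q(0) = -3.
Indicial equation: r(r-1) + p(0) r + q(0) = 0, i.e. r^2 + (p(0) - 1) r + q(0) = 0, i.e. r^2 + 2 r - 3 = 0.
Discriminant: (2)^2 - 4(-3) = 16, so r = (-2 ± 4)/2.
Solving: r_1 = 1, r_2 = -3.

indicial: r^2 + 2 r - 3 = 0; roots r_1 = 1, r_2 = -3


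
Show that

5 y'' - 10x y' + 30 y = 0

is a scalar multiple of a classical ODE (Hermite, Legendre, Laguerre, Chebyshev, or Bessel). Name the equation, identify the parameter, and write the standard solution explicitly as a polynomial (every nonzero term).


All three coefficients share the factor 5; dividing through by 5 gives  y'' - 2x y' + 6 y = 0.
This matches the Hermite equation y'' - 2x y' + 2n y = 0 with 2n = 6, so n = 3; the polynomial solution is H_3(x).
With y = sum_k a_k x^k, matching x^k gives (k+2)(k+1) a_{k+2} = 2(k - n) a_k = 2(k - 3) a_k. The right side vanishes at k = 3, so the series with the parity of 3 terminates at degree 3.
Standard normalization: leading coefficient of H_n is 2^n, so a_3 = 2^3 = 8. Work downward with a_k = (k+1)(k+2) a_{k+2} / (2(k - n)):
  a_1 = (2)(3)(8) / (2(1 - 3)) = 48/(-4) = -12
Hence H_3(x) = 8 x^3 - 12 x.

H_3(x); series = 8 x^3 - 12 x


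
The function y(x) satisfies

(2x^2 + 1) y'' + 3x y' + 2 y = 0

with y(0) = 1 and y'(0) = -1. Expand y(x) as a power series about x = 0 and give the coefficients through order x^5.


Ansatz: y(x) = sum_{n>=0} a_n x^n, so y'(x) = sum_{n>=1} n a_n x^(n-1) and y''(x) = sum_{n>=2} n(n-1) a_n x^(n-2).
Substitute into P(x) y'' + Q(x) y' + R(x) y = 0 with P(x) = 2x^2 + 1, Q(x) = 3x, R(x) = 2, and match powers of x.
Initial conditions: a_0 = 1, a_1 = -1.
Setting the coefficient of each power of x to zero and solving order by order (substituting the coefficients already found):
  x^0: 2 a_2 + 2 a_0 = 0  ->  2 a_2 = -2 a_0 = -2  ->  a_2 = -1
  x^1: 6 a_3 + 5 a_1 = 0  ->  6 a_3 = -5 a_1 = 5  ->  a_3 = 5/6
  x^2: 12 a_4 + 12 a_2 = 0  ->  12 a_4 = -12 a_2 = 12  ->  a_4 = 1
  x^3: 20 a_5 + 23 a_3 = 0  ->  20 a_5 = -23 a_3 = -115/6  ->  a_5 = -23/24
Truncated series: y(x) = 1 - x - x^2 + (5/6) x^3 + x^4 - (23/24) x^5 + O(x^6).

a_0 = 1; a_1 = -1; a_2 = -1; a_3 = 5/6; a_4 = 1; a_5 = -23/24


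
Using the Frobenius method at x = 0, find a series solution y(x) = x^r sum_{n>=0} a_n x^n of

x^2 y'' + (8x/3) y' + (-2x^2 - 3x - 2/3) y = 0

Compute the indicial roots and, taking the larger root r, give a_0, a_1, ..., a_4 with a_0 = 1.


Write in Frobenius form y'' + (p(x)/x) y' + (q(x)/x^2) y = 0:
  p(x) = 8/3,  q(x) = -2x^2 - 3x - 2/3.
Indicial equation: r(r-1) + (8/3) r + (-2/3) = 0 -> roots r_1 = 1/3, r_2 = -2.
Take r = r_1 = 1/3. Let y(x) = x^r sum_{n>=0} a_n x^n with a_0 = 1.
Substitute y = x^r sum a_n x^n and match x^{r+n}. The recurrence is
  D(n) a_n - 3 a_{n-1} - 2 a_{n-2} = 0,  where D(n) = (r+n)(r+n-1) + (8/3)(r+n) + (-2/3).
  a_n = [3 a_{n-1} + 2 a_{n-2}] / D(n).
Since the indicial polynomial factors as (r - r_1)(r - r_2), D(n) = (r_1 + n - r_1)(r_1 + n - r_2) = n(n + 7/3).
Evaluating step by step (a_0 = 1):
  n = 1: D(1) = 1(1 + 7/3) = 10/3; numerator = 3(1) = 3; a_1 = (3)/(10/3) = 9/10
  n = 2: D(2) = 2(2 + 7/3) = 26/3; numerator = 3(9/10) + 2(1) = 47/10; a_2 = (47/10)/(26/3) = 141/260
  n = 3: D(3) = 3(3 + 7/3) = 16; numerator = 3(141/260) + 2(9/10) = 891/260; a_3 = (891/260)/(16) = 891/4160
  n = 4: D(4) = 4(4 + 7/3) = 76/3; numerator = 3(891/4160) + 2(141/260) = 1437/832; a_4 = (1437/832)/(76/3) = 4311/63232

r = 1/3; a_0 = 1; a_1 = 9/10; a_2 = 141/260; a_3 = 891/4160; a_4 = 4311/63232


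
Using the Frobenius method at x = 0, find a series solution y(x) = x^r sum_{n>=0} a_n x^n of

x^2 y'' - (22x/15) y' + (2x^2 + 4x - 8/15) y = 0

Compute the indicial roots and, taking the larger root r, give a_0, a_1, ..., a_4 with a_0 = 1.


Write in Frobenius form y'' + (p(x)/x) y' + (q(x)/x^2) y = 0:
  p(x) = -22/15,  q(x) = 2x^2 + 4x - 8/15.
Indicial equation: r(r-1) + (-22/15) r + (-8/15) = 0 -> roots r_1 = 8/3, r_2 = -1/5.
Take r = r_1 = 8/3. Let y(x) = x^r sum_{n>=0} a_n x^n with a_0 = 1.
Substitute y = x^r sum a_n x^n and match x^{r+n}. The recurrence is
  D(n) a_n + 4 a_{n-1} + 2 a_{n-2} = 0,  where D(n) = (r+n)(r+n-1) + (-22/15)(r+n) + (-8/15).
  a_n = [-4 a_{n-1} - 2 a_{n-2}] / D(n).
Since the indicial polynomial factors as (r - r_1)(r - r_2), D(n) = (r_1 + n - r_1)(r_1 + n - r_2) = n(n + 43/15).
Evaluating step by step (a_0 = 1):
  n = 1: D(1) = 1(1 + 43/15) = 58/15; numerator = -4(1) = -4; a_1 = (-4)/(58/15) = -30/29
  n = 2: D(2) = 2(2 + 43/15) = 146/15; numerator = -4(-30/29) - 2(1) = 62/29; a_2 = (62/29)/(146/15) = 465/2117
  n = 3: D(3) = 3(3 + 43/15) = 88/5; numerator = -4(465/2117) - 2(-30/29) = 2520/2117; a_3 = (2520/2117)/(88/5) = 1575/23287
  n = 4: D(4) = 4(4 + 43/15) = 412/15; numerator = -4(1575/23287) - 2(465/2117) = -570/803; a_4 = (-570/803)/(412/15) = -4275/165418

r = 8/3; a_0 = 1; a_1 = -30/29; a_2 = 465/2117; a_3 = 1575/23287; a_4 = -4275/165418


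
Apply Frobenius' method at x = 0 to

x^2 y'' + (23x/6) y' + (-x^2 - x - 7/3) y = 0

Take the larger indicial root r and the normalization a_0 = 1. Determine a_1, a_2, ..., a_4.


Write in Frobenius form y'' + (p(x)/x) y' + (q(x)/x^2) y = 0:
  p(x) = 23/6,  q(x) = -x^2 - x - 7/3.
Indicial equation: r(r-1) + (23/6) r + (-7/3) = 0 -> roots r_1 = 2/3, r_2 = -7/2.
Take r = r_1 = 2/3. Let y(x) = x^r sum_{n>=0} a_n x^n with a_0 = 1.
Substitute y = x^r sum a_n x^n and match x^{r+n}. The recurrence is
  D(n) a_n - 1 a_{n-1} - 1 a_{n-2} = 0,  where D(n) = (r+n)(r+n-1) + (23/6)(r+n) + (-7/3).
  a_n = [1 a_{n-1} + 1 a_{n-2}] / D(n).
Since the indicial polynomial factors as (r - r_1)(r - r_2), D(n) = (r_1 + n - r_1)(r_1 + n - r_2) = n(n + 25/6).
Evaluating step by step (a_0 = 1):
  n = 1: D(1) = 1(1 + 25/6) = 31/6; numerator = 1(1) = 1; a_1 = (1)/(31/6) = 6/31
  n = 2: D(2) = 2(2 + 25/6) = 37/3; numerator = 1(6/31) + 1(1) = 37/31; a_2 = (37/31)/(37/3) = 3/31
  n = 3: D(3) = 3(3 + 25/6) = 43/2; numerator = 1(3/31) + 1(6/31) = 9/31; a_3 = (9/31)/(43/2) = 18/1333
  n = 4: D(4) = 4(4 + 25/6) = 98/3; numerator = 1(18/1333) + 1(3/31) = 147/1333; a_4 = (147/1333)/(98/3) = 9/2666

r = 2/3; a_0 = 1; a_1 = 6/31; a_2 = 3/31; a_3 = 18/1333; a_4 = 9/2666


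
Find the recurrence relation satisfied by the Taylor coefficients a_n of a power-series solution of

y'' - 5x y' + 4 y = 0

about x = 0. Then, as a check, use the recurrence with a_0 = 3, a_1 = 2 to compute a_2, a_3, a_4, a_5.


Substitute y = sum_n a_n x^n.
y''(x) has coefficient (n+2)(n+1) a_{n+2} at x^n;
-5 x y'(x) has coefficient -5 n a_n at x^n (shift);
4 y(x) has coefficient 4 a_n at x^n.
Matching x^n: (n+2)(n+1) a_{n+2} + (-5n + 4) a_n = 0.
Thus a_{n+2} = (5n - 4) / ((n+1)(n+2)) * a_n.

Check with a_0 = 3, a_1 = 2 (apply the recurrence for n = 0, 1, 2, 3): a_0 = 3, a_1 = 2, a_2 = -6, a_3 = 1/3, a_4 = -3, a_5 = 11/60.

a_(n+2) = (5n - 4) / ((n+1)(n+2)) * a_n; check: a_0 = 3, a_1 = 2, a_2 = -6, a_3 = 1/3, a_4 = -3, a_5 = 11/60


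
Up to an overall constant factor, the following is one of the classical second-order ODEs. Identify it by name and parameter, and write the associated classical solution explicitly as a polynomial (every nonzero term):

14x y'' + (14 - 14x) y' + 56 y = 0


All three coefficients share the factor 14; dividing through by 14 gives  x y'' + (1 - x) y' + 4 y = 0.
This matches the Laguerre equation x y'' + (1 - x) y' + n y = 0 with n = 4; the polynomial solution is L_4(x).
With y = sum_k a_k x^k, matching x^k gives (k+1)k a_{k+1} + (k+1) a_{k+1} - k a_k + n a_k = 0, i.e. (k+1)^2 a_{k+1} = (k - n) a_k = (k - 4) a_k. The right side vanishes at k = 4, so the series terminates at degree 4.
Standard normalization L_n(0) = 1 gives a_0 = 1. Work upward with a_{k+1} = (k - 4) a_k / (k+1)^2:
  a_1 = (0 - 4)(1) / 1^2 = -4/1 = -4
  a_2 = (1 - 4)(-4) / 2^2 = 12/4 = 3
  a_3 = (2 - 4)(3) / 3^2 = -6/9 = -2/3
  a_4 = (3 - 4)(-2/3) / 4^2 = (2/3)/16 = 1/24
Hence L_4(x) = x^4/24 - 2 x^3/3 + 3 x^2 - 4 x + 1.

L_4(x); series = x^4/24 - 2 x^3/3 + 3 x^2 - 4 x + 1


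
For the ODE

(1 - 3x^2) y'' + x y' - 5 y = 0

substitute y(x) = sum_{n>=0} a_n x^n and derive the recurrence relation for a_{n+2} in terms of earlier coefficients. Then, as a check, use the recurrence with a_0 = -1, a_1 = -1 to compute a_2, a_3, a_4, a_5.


Substitute y = sum_n a_n x^n.
(1 - 3 x^2) y'' contributes (n+2)(n+1) a_{n+2} - 3 n(n-1) a_n at x^n.
x y'(x) contributes n a_n at x^n.
-5 y(x) contributes -5 a_n at x^n.
Matching x^n: (n+2)(n+1) a_{n+2} + (-3 n(n-1) + n - 5) a_n = 0.
Thus a_{n+2} = (3 n(n-1) - n + 5) / ((n+1)(n+2)) * a_n.

Check with a_0 = -1, a_1 = -1 (apply the recurrence for n = 0, 1, 2, 3): a_0 = -1, a_1 = -1, a_2 = -5/2, a_3 = -2/3, a_4 = -15/8, a_5 = -2/3.

a_(n+2) = (3 n(n-1) - n + 5) / ((n+1)(n+2)) * a_n; check: a_0 = -1, a_1 = -1, a_2 = -5/2, a_3 = -2/3, a_4 = -15/8, a_5 = -2/3


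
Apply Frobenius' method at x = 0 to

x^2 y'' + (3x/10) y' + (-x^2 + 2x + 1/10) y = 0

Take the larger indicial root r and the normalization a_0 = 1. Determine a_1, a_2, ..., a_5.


Write in Frobenius form y'' + (p(x)/x) y' + (q(x)/x^2) y = 0:
  p(x) = 3/10,  q(x) = -x^2 + 2x + 1/10.
Indicial equation: r(r-1) + (3/10) r + (1/10) = 0 -> roots r_1 = 1/2, r_2 = 1/5.
Take r = r_1 = 1/2. Let y(x) = x^r sum_{n>=0} a_n x^n with a_0 = 1.
Substitute y = x^r sum a_n x^n and match x^{r+n}. The recurrence is
  D(n) a_n + 2 a_{n-1} - 1 a_{n-2} = 0,  where D(n) = (r+n)(r+n-1) + (3/10)(r+n) + (1/10).
  a_n = [-2 a_{n-1} + 1 a_{n-2}] / D(n).
Since the indicial polynomial factors as (r - r_1)(r - r_2), D(n) = (r_1 + n - r_1)(r_1 + n - r_2) = n(n + 3/10).
Evaluating step by step (a_0 = 1):
  n = 1: D(1) = 1(1 + 3/10) = 13/10; numerator = -2(1) = -2; a_1 = (-2)/(13/10) = -20/13
  n = 2: D(2) = 2(2 + 3/10) = 23/5; numerator = -2(-20/13) + 1(1) = 53/13; a_2 = (53/13)/(23/5) = 265/299
  n = 3: D(3) = 3(3 + 3/10) = 99/10; numerator = -2(265/299) + 1(-20/13) = -990/299; a_3 = (-990/299)/(99/10) = -100/299
  n = 4: D(4) = 4(4 + 3/10) = 86/5; numerator = -2(-100/299) + 1(265/299) = 465/299; a_4 = (465/299)/(86/5) = 2325/25714
  n = 5: D(5) = 5(5 + 3/10) = 53/2; numerator = -2(2325/25714) + 1(-100/299) = -6625/12857; a_5 = (-6625/12857)/(53/2) = -250/12857

r = 1/2; a_0 = 1; a_1 = -20/13; a_2 = 265/299; a_3 = -100/299; a_4 = 2325/25714; a_5 = -250/12857


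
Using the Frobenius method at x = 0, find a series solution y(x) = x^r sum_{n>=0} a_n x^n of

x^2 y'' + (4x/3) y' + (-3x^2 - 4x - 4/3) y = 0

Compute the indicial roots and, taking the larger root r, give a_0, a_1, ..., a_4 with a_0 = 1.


Write in Frobenius form y'' + (p(x)/x) y' + (q(x)/x^2) y = 0:
  p(x) = 4/3,  q(x) = -3x^2 - 4x - 4/3.
Indicial equation: r(r-1) + (4/3) r + (-4/3) = 0 -> roots r_1 = 1, r_2 = -4/3.
Take r = r_1 = 1. Let y(x) = x^r sum_{n>=0} a_n x^n with a_0 = 1.
Substitute y = x^r sum a_n x^n and match x^{r+n}. The recurrence is
  D(n) a_n - 4 a_{n-1} - 3 a_{n-2} = 0,  where D(n) = (r+n)(r+n-1) + (4/3)(r+n) + (-4/3).
  a_n = [4 a_{n-1} + 3 a_{n-2}] / D(n).
Since the indicial polynomial factors as (r - r_1)(r - r_2), D(n) = (r_1 + n - r_1)(r_1 + n - r_2) = n(n + 7/3).
Evaluating step by step (a_0 = 1):
  n = 1: D(1) = 1(1 + 7/3) = 10/3; numerator = 4(1) = 4; a_1 = (4)/(10/3) = 6/5
  n = 2: D(2) = 2(2 + 7/3) = 26/3; numerator = 4(6/5) + 3(1) = 39/5; a_2 = (39/5)/(26/3) = 9/10
  n = 3: D(3) = 3(3 + 7/3) = 16; numerator = 4(9/10) + 3(6/5) = 36/5; a_3 = (36/5)/(16) = 9/20
  n = 4: D(4) = 4(4 + 7/3) = 76/3; numerator = 4(9/20) + 3(9/10) = 9/2; a_4 = (9/2)/(76/3) = 27/152

r = 1; a_0 = 1; a_1 = 6/5; a_2 = 9/10; a_3 = 9/20; a_4 = 27/152


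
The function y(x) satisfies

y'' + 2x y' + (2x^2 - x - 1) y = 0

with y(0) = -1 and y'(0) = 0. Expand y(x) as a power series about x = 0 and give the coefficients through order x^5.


Ansatz: y(x) = sum_{n>=0} a_n x^n, so y'(x) = sum_{n>=1} n a_n x^(n-1) and y''(x) = sum_{n>=2} n(n-1) a_n x^(n-2).
Substitute into P(x) y'' + Q(x) y' + R(x) y = 0 with P(x) = 1, Q(x) = 2x, R(x) = 2x^2 - x - 1, and match powers of x.
Initial conditions: a_0 = -1, a_1 = 0.
Setting the coefficient of each power of x to zero and solving order by order (substituting the coefficients already found):
  x^0: 2 a_2 - a_0 = 0  ->  2 a_2 = a_0 = -1  ->  a_2 = -1/2
  x^1: 6 a_3 + a_1 - a_0 = 0  ->  6 a_3 = -a_1 + a_0 = -1  ->  a_3 = -1/6
  x^2: 12 a_4 + 3 a_2 - a_1 + 2 a_0 = 0  ->  12 a_4 = -3 a_2 + a_1 - 2 a_0 = 7/2  ->  a_4 = 7/24
  x^3: 20 a_5 + 5 a_3 - a_2 + 2 a_1 = 0  ->  20 a_5 = -5 a_3 + a_2 - 2 a_1 = 1/3  ->  a_5 = 1/60
Truncated series: y(x) = -1 - (1/2) x^2 - (1/6) x^3 + (7/24) x^4 + (1/60) x^5 + O(x^6).

a_0 = -1; a_1 = 0; a_2 = -1/2; a_3 = -1/6; a_4 = 7/24; a_5 = 1/60


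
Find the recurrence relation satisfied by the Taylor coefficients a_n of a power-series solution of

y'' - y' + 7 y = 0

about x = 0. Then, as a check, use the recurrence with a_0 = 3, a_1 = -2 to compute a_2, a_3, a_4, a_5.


Substitute y = sum_n a_n x^n.
y''(x) has coefficient (n+2)(n+1) a_{n+2} at x^n;
-y'(x) has coefficient -(n+1) a_{n+1} at x^n;
7 y(x) has coefficient 7 a_n at x^n.
Matching x^n: (n+2)(n+1) a_{n+2} - (n+1) a_{n+1} + 7 a_n = 0.
Thus a_{n+2} = [(n+1) a_{n+1} - 7 a_n] / ((n+1)(n+2)).

Check with a_0 = 3, a_1 = -2 (apply the recurrence for n = 0, 1, 2, 3): a_0 = 3, a_1 = -2, a_2 = -23/2, a_3 = -3/2, a_4 = 19/3, a_5 = 43/24.

a_(n+2) = [(n+1) a_(n+1) - 7 a_n] / ((n+1)(n+2)); check: a_0 = 3, a_1 = -2, a_2 = -23/2, a_3 = -3/2, a_4 = 19/3, a_5 = 43/24


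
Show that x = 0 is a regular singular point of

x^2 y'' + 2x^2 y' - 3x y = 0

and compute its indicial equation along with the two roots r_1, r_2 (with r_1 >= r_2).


Divide by x^2 to reach normal form y'' + P_1(x) y' + P_2(x) y = 0 with P_1(x) = 2 and P_2(x) = -3/x.
x = 0 is a singular point because the y-coefficient -3/x has a pole at x = 0.
It is a regular singular point because x P_1(x) = p(x) = 2x and x^2 P_2(x) = q(x) = -3x are polynomials, hence analytic at x = 0.
p(0) = 0,  q(0) = 0.
Indicial equation: r(r-1) + p(0) r + q(0) = 0, i.e. r^2 + (p(0) - 1) r + q(0) = 0, i.e. r^2 - 1 r = 0.
Discriminant: (-1)^2 - 4(0) = 1, so r = (1 ± 1)/2.
Solving: r_1 = 1, r_2 = 0.

indicial: r^2 - 1 r = 0; roots r_1 = 1, r_2 = 0


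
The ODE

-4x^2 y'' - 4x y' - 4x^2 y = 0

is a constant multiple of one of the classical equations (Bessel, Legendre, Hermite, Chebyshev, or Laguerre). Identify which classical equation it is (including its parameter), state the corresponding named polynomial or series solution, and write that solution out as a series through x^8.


All three coefficients share the factor -4; dividing through by -4 gives  x^2 y'' + x y' + x^2 y = 0.
This matches the Bessel equation x^2 y'' + x y' + (x^2 - nu^2) y = 0 with nu^2 = 0, so nu = 0; the solution bounded at x = 0 is J_0(x).
Frobenius at x = 0: indicial roots ±nu; for r = nu the recurrence k(k + 2nu) c_k = -c_{k-2} gives the standard series J_nu(x) = sum_{k>=0} (-1)^k / (k! (k+nu)!) (x/2)^(2k+nu). Evaluate the first 5 terms:
  k = 0: (-1)^0 / (0! * 0! * 2^0) x^0 = 1/(1*1*1) x^0 = (1) x^0
  k = 1: (-1)^1 / (1! * 1! * 2^2) x^2 = -1/(1*1*4) x^2 = (-1/4) x^2
  k = 2: (-1)^2 / (2! * 2! * 2^4) x^4 = 1/(2*2*16) x^4 = (1/64) x^4
  k = 3: (-1)^3 / (3! * 3! * 2^6) x^6 = -1/(6*6*64) x^6 = (-1/2304) x^6
  k = 4: (-1)^4 / (4! * 4! * 2^8) x^8 = 1/(24*24*256) x^8 = (1/147456) x^8
Hence J_0(x) = x^8/147456 - x^6/2304 + x^4/64 - x^2/4 + 1 + ....

J_0(x); series = x^8/147456 - x^6/2304 + x^4/64 - x^2/4 + 1


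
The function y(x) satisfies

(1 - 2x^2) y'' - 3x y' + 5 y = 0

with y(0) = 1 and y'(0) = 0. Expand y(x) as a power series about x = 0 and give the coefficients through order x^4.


Ansatz: y(x) = sum_{n>=0} a_n x^n, so y'(x) = sum_{n>=1} n a_n x^(n-1) and y''(x) = sum_{n>=2} n(n-1) a_n x^(n-2).
Substitute into P(x) y'' + Q(x) y' + R(x) y = 0 with P(x) = 1 - 2x^2, Q(x) = -3x, R(x) = 5, and match powers of x.
Initial conditions: a_0 = 1, a_1 = 0.
Setting the coefficient of each power of x to zero and solving order by order (substituting the coefficients already found):
  x^0: 2 a_2 + 5 a_0 = 0  ->  2 a_2 = -5 a_0 = -5  ->  a_2 = -5/2
  x^1: 6 a_3 + 2 a_1 = 0  ->  6 a_3 = -2 a_1 = 0  ->  a_3 = 0
  x^2: 12 a_4 - 5 a_2 = 0  ->  12 a_4 = 5 a_2 = -25/2  ->  a_4 = -25/24
Truncated series: y(x) = 1 - (5/2) x^2 - (25/24) x^4 + O(x^5).

a_0 = 1; a_1 = 0; a_2 = -5/2; a_3 = 0; a_4 = -25/24


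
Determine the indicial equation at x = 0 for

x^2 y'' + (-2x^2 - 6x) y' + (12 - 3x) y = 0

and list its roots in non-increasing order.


Divide by x^2 to reach normal form y'' + P_1(x) y' + P_2(x) y = 0 with P_1(x) = -2 - 6/x and P_2(x) = -3/x + 12/x^2.
x = 0 is a singular point because the y'-coefficient -2 - 6/x has a pole at x = 0 and the y-coefficient -3/x + 12/x^2 has a pole at x = 0.
It is a regular singular point because x P_1(x) = p(x) = -2x - 6 and x^2 P_2(x) = q(x) = 12 - 3x are polynomials, hence analytic at x = 0.
p(0) = -6,  q(0) = 12.
Indicial equation: r(r-1) + p(0) r + q(0) = 0, i.e. r^2 + (p(0) - 1) r + q(0) = 0, i.e. r^2 - 7 r + 12 = 0.
Discriminant: (-7)^2 - 4(12) = 1, so r = (7 ± 1)/2.
Solving: r_1 = 4, r_2 = 3.

indicial: r^2 - 7 r + 12 = 0; roots r_1 = 4, r_2 = 3
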